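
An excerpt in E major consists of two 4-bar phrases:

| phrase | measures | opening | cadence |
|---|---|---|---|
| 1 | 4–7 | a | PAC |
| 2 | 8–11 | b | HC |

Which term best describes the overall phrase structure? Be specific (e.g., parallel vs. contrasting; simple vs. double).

The second phrase closes with a half cadence, which is not stronger than the first phrase's perfect authentic cadence; without a weak→strong cadential pair there is no antecedent–consequent relationship, so this is a phrase group rather than a period.

phrase group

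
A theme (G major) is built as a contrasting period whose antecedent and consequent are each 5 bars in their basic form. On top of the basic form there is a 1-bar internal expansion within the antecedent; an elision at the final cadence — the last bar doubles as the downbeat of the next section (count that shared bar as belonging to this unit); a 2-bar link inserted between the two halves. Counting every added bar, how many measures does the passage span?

13 measures

Basic contrasting period: 5 + 5 = 10 bars.
10 (basic form) + 1 (internal expansion) + 2 (link) = 13.
The elision shares a bar with the next section but does not change this unit's count.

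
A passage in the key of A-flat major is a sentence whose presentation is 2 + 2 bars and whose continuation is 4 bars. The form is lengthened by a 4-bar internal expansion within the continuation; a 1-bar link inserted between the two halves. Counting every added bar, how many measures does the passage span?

13 measures

Basic sentence: 2 + 2 + 4 = 8 bars.
8 (basic form) + 4 (internal expansion) + 1 (link) = 13.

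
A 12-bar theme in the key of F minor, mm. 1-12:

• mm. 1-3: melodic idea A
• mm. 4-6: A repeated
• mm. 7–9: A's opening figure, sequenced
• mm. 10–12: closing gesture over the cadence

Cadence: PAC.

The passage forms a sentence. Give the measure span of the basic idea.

The presentation of a sentence is the basic idea (measures 1-3) plus its repetition (mm. 4-6); the basic idea is therefore bars 1-3.

measures 1–3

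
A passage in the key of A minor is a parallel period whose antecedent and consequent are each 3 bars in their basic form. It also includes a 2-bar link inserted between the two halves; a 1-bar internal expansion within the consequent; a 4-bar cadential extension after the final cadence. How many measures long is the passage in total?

13 measures

Basic parallel period: 3 + 3 = 6 bars.
6 (basic form) + 2 (link) + 1 (internal expansion) + 4 (cadential extension) = 13.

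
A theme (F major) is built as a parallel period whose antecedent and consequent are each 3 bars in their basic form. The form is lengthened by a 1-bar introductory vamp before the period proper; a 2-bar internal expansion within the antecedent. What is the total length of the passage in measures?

9 measures

Basic parallel period: 3 + 3 = 6 bars.
6 (basic form) + 1 (introduction) + 2 (internal expansion) = 9.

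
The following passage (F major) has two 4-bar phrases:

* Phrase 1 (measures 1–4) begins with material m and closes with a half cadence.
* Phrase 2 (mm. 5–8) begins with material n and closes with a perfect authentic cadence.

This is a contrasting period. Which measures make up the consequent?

The phrase ending with the weaker cadence (half cadence) is the antecedent; the one ending more conclusively (perfect authentic cadence) is the consequent. The consequent is measures 5–8.

measures 5–8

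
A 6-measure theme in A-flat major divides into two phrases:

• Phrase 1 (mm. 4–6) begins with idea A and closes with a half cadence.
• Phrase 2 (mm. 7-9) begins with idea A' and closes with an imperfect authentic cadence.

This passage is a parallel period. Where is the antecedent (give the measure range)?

measures 4–6

The antecedent is the phrase ending with the weaker cadence (half cadence, phrase 1) and the consequent the one ending more conclusively (imperfect authentic cadence, phrase 2); the antecedent is measures 4–6.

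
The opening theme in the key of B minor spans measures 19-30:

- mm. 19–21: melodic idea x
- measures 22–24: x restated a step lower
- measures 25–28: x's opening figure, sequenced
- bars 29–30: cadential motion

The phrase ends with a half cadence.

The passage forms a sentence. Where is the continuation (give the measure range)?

measures 25–30

After the presentation (measures 19-24), the continuation covers the fragmentation through the cadence: mm. 25–30.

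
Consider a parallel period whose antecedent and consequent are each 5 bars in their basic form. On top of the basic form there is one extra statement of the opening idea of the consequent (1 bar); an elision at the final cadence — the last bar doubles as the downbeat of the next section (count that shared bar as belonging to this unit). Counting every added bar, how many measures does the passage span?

Basic parallel period: 5 + 5 = 10 bars.
10 (basic form) + 1 (extra statement) = 11.
The elision shares a bar with the next section but does not change this unit's count.

11 measures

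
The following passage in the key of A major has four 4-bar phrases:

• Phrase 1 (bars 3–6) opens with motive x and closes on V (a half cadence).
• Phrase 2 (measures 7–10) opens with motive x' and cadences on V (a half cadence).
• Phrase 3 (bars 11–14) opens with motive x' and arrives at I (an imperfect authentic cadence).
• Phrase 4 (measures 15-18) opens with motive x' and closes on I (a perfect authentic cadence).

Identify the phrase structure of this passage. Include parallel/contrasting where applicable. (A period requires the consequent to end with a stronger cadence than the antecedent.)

parallel double period

Four phrases in two halves: the first half (bars 3–10) ends with a half cadence, the second (mm. 11-18) with a perfect authentic cadence — a large antecedent–consequent pair, i.e. a double period.
Phrase 3 begins with the same material as phrase 1, making it parallel.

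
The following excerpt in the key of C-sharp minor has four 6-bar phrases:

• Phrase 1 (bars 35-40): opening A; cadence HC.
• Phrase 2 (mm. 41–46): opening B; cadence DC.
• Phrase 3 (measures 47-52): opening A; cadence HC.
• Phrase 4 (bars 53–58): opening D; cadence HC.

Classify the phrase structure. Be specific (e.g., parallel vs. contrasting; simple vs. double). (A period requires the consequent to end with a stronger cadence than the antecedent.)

phrase group

Phrase 4 ends with a half cadence, no stronger than phrase 2's deceptive cadence, so the four phrases do not form a double period; nor do phrases 3–4 duplicate 1–2, so it is not a repeated period. With no phrase reaching a conclusive cadence, the passage is a phrase group.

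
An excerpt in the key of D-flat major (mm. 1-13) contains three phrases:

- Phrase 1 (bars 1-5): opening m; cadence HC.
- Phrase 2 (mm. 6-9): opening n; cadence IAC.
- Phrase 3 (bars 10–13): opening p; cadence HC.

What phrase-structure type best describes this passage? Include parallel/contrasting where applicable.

The final phrase closes with a half cadence, which is not stronger than the preceding imperfect authentic cadence; the 3 phrases lack an overall antecedent–consequent design and so form a phrase group.

phrase group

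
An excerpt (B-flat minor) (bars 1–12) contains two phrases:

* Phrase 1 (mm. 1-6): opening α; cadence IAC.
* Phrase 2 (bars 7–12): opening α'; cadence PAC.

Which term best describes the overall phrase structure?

parallel period

Phrase 1 ends with an imperfect authentic cadence (weaker) and phrase 2 with a perfect authentic cadence (stronger): antecedent + consequent = a period.
The two phrases open with the same material (α / α'), so the period is parallel.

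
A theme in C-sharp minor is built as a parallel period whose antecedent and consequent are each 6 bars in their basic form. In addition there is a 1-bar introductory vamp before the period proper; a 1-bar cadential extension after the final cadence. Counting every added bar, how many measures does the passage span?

14 measures

Basic parallel period: 6 + 6 = 12 bars.
12 (basic form) + 1 (introduction) + 1 (cadential extension) = 14.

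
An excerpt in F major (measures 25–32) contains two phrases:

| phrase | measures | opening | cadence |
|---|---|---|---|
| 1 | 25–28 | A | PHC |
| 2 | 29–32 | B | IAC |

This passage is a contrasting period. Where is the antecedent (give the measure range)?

measures 25–28

The antecedent is the phrase ending with the weaker cadence (Phrygian half cadence, phrase 1) and the consequent the one ending more conclusively (imperfect authentic cadence, phrase 2); the antecedent is bars 25–28.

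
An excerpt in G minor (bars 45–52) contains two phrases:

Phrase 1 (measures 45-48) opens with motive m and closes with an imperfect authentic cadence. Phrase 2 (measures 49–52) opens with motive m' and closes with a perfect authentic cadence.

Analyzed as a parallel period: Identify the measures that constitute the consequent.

The antecedent is the phrase ending with the weaker cadence (imperfect authentic cadence, phrase 1) and the consequent the one ending more conclusively (perfect authentic cadence, phrase 2); the consequent is mm. 49-52.

measures 49–52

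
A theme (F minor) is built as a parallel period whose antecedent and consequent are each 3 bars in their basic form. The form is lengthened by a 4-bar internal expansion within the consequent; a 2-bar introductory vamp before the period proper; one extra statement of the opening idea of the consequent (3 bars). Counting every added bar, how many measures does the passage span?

Basic parallel period: 3 + 3 = 6 bars.
6 (basic form) + 4 (internal expansion) + 2 (introduction) + 3 (extra statement) = 15.

15 measures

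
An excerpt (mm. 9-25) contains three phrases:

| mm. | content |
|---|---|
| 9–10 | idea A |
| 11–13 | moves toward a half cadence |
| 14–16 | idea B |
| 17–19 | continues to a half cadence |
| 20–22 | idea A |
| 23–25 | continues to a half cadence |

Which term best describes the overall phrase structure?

The final phrase closes with a half cadence, which is not stronger than the preceding half cadence; the 3 phrases lack an overall antecedent–consequent design and so form a phrase group.

phrase group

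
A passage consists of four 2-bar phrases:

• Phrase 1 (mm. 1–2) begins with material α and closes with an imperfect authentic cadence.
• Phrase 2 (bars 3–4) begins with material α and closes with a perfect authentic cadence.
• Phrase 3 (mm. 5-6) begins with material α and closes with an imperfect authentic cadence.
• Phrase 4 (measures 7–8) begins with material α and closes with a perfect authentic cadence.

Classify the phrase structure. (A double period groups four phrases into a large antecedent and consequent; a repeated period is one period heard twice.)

The cadence pattern IAC–PAC–IAC–PAC is weak–strong twice, and phrases 3–4 restate phrases 1–2: a period heard twice, not a double period (which would end weakly at phrase 2).

repeated period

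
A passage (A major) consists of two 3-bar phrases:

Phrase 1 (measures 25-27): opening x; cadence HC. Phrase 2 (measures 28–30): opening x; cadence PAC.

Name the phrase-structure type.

parallel period

Phrase 1 ends with a half cadence (weaker) and phrase 2 with a perfect authentic cadence (stronger): antecedent + consequent = a period.
The two phrases open with the same material (x / x), so the period is parallel.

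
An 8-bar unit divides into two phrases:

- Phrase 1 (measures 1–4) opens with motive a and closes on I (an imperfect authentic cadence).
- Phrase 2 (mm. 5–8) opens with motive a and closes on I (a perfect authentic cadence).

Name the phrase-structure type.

Phrase 1 ends with an imperfect authentic cadence (weaker) and phrase 2 with a perfect authentic cadence (stronger): antecedent + consequent = a period.
The two phrases open with the same material (a / a), so the period is parallel.

parallel period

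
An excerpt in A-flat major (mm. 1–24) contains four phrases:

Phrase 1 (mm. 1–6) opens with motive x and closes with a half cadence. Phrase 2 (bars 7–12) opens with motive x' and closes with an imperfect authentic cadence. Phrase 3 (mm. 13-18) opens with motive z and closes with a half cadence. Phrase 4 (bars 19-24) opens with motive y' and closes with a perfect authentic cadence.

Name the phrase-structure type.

Four phrases in two halves: the first half (measures 1-12) ends with an imperfect authentic cadence, the second (mm. 13–24) with a perfect authentic cadence — a large antecedent–consequent pair, i.e. a double period.
Phrase 3 begins with different material from phrase 1, making it contrasting.

contrasting double period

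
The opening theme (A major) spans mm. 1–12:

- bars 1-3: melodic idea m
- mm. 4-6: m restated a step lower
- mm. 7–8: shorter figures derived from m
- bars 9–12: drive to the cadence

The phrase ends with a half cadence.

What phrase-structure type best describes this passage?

sentence

Basic idea (measures 1-3) + its repetition (bars 4-6) form the presentation; fragmentation and cadence (measures 7–12) form the continuation — the 12-bar whole is a sentence.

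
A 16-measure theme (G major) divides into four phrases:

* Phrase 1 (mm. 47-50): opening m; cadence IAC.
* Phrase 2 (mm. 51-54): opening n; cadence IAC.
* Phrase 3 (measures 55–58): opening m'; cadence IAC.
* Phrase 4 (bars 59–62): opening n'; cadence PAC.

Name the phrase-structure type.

Four phrases in two halves: the first half (mm. 47–54) ends with an imperfect authentic cadence, the second (measures 55-62) with a perfect authentic cadence — a large antecedent–consequent pair, i.e. a double period.
Phrase 3 begins with the same material as phrase 1, making it parallel.

parallel double period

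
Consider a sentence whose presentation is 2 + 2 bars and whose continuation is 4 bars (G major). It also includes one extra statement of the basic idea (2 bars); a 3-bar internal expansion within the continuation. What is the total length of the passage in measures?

Basic sentence: 2 + 2 + 4 = 8 bars.
8 (basic form) + 2 (extra statement) + 3 (internal expansion) = 13.

13 measures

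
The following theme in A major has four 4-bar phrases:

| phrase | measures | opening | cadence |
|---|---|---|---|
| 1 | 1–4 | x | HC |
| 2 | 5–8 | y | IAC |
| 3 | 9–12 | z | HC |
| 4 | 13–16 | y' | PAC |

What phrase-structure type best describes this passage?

Four phrases in two halves: the first half (bars 1–8) ends with an imperfect authentic cadence, the second (mm. 9-16) with a perfect authentic cadence — a large antecedent–consequent pair, i.e. a double period.
Phrase 3 begins with different material from phrase 1, making it contrasting.

contrasting double period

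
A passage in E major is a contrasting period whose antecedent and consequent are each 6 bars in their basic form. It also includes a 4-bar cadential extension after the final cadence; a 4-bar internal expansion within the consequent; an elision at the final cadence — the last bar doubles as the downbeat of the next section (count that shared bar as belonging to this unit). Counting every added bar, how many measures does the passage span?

Basic contrasting period: 6 + 6 = 12 bars.
12 (basic form) + 4 (cadential extension) + 4 (internal expansion) = 20.
The elision shares a bar with the next section but does not change this unit's count.

20 measures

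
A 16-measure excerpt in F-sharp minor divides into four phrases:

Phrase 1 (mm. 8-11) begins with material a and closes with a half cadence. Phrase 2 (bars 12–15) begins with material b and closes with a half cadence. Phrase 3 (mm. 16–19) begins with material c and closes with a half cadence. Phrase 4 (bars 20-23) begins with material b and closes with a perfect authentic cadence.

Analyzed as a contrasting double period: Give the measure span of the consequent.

measures 16–23

In a double period the four phrases pair into a large antecedent (phrases 1–2, ending half cadence) and a large consequent (phrases 3–4, ending perfect authentic cadence). The consequent spans bars 16–23.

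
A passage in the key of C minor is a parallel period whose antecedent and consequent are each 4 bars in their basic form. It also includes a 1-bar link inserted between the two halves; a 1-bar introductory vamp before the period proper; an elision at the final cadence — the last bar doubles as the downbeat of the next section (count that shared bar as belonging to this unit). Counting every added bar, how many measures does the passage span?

10 measures

Basic parallel period: 4 + 4 = 8 bars.
8 (basic form) + 1 (link) + 1 (introduction) = 10.
The elision shares a bar with the next section but does not change this unit's count.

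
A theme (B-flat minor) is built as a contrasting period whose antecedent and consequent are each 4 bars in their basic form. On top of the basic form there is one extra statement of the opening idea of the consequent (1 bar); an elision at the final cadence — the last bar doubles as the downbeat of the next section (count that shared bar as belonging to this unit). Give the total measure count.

Basic contrasting period: 4 + 4 = 8 bars.
8 (basic form) + 1 (extra statement) = 9.
The elision shares a bar with the next section but does not change this unit's count.

9 measures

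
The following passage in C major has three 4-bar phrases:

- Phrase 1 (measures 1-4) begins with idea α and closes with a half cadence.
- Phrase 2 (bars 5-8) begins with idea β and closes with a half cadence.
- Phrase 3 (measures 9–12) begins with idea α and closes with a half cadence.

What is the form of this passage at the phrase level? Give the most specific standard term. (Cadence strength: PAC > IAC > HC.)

phrase group

The final phrase closes with a half cadence, which is not stronger than the preceding half cadence; the 3 phrases lack an overall antecedent–consequent design and so form a phrase group.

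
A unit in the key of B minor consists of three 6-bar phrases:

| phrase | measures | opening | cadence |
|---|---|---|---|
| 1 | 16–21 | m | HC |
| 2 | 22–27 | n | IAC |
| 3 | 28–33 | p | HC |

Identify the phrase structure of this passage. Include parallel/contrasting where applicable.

phrase group

The final phrase closes with a half cadence, which is not stronger than the preceding imperfect authentic cadence; the 3 phrases lack an overall antecedent–consequent design and so form a phrase group.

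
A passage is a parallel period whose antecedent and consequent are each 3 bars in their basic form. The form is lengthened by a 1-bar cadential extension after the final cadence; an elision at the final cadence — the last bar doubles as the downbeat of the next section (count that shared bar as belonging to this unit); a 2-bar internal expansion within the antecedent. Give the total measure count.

Basic parallel period: 3 + 3 = 6 bars.
6 (basic form) + 1 (cadential extension) + 2 (internal expansion) = 9.
The elision shares a bar with the next section but does not change this unit's count.

9 measures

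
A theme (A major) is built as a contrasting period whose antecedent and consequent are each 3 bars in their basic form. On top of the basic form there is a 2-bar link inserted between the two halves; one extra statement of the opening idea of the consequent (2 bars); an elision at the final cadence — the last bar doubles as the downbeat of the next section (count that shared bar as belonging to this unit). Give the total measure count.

10 measures

Basic contrasting period: 3 + 3 = 6 bars.
6 (basic form) + 2 (link) + 2 (extra statement) = 10.
The elision shares a bar with the next section but does not change this unit's count.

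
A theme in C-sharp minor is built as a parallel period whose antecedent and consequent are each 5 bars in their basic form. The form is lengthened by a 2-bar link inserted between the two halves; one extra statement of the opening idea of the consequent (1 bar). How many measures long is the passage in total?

13 measures

Basic parallel period: 5 + 5 = 10 bars.
10 (basic form) + 2 (link) + 1 (extra statement) = 13.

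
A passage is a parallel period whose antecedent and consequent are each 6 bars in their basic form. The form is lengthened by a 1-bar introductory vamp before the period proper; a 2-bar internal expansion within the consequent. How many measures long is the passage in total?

Basic parallel period: 6 + 6 = 12 bars.
12 (basic form) + 1 (introduction) + 2 (internal expansion) = 15.

15 measures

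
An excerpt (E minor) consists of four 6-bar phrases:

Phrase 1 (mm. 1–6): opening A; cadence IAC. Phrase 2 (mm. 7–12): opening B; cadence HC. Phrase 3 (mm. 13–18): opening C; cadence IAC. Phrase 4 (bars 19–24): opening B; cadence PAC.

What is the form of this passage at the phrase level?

contrasting double period

Four phrases in two halves: the first half (bars 1-12) ends with a half cadence, the second (bars 13–24) with a perfect authentic cadence — a large antecedent–consequent pair, i.e. a double period.
Phrase 3 begins with different material from phrase 1, making it contrasting.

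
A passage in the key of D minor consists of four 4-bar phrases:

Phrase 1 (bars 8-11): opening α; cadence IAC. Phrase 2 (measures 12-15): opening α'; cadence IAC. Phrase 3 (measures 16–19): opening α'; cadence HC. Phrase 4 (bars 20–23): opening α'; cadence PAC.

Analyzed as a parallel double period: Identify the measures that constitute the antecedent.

In a double period the four phrases pair into a large antecedent (phrases 1–2, ending imperfect authentic cadence) and a large consequent (phrases 3–4, ending perfect authentic cadence). The antecedent spans measures 8-15.

measures 8–15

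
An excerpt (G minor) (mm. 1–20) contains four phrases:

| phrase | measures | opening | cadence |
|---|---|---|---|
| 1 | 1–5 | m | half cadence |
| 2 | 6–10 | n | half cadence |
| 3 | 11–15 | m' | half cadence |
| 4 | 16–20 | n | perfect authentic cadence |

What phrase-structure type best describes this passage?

parallel double period

Four phrases in two halves: the first half (mm. 1–10) ends with a half cadence, the second (measures 11–20) with a perfect authentic cadence — a large antecedent–consequent pair, i.e. a double period.
Phrase 3 begins with the same material as phrase 1, making it parallel.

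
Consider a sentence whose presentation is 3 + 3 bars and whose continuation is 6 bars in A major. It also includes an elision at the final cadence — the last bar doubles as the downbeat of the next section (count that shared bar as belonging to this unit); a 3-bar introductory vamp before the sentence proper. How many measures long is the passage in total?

15 measures

Basic sentence: 3 + 3 + 6 = 12 bars.
12 (basic form) + 3 (introduction) = 15.
The elision shares a bar with the next section but does not change this unit's count.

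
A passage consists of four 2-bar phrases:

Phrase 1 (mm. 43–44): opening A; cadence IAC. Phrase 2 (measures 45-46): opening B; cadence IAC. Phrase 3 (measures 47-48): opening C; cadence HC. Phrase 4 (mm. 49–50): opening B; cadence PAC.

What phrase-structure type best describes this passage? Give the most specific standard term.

Four phrases in two halves: the first half (mm. 43–46) ends with an imperfect authentic cadence, the second (bars 47–50) with a perfect authentic cadence — a large antecedent–consequent pair, i.e. a double period.
Phrase 3 begins with different material from phrase 1, making it contrasting.

contrasting double period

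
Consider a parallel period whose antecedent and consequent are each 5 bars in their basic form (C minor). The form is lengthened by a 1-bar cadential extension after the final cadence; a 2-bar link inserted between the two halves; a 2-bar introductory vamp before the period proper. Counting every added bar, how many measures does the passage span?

Basic parallel period: 5 + 5 = 10 bars.
10 (basic form) + 1 (cadential extension) + 2 (link) + 2 (introduction) = 15.

15 measures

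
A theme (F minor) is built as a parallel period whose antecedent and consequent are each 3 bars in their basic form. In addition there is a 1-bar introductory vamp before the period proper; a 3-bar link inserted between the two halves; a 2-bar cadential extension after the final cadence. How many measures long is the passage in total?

12 measures

Basic parallel period: 3 + 3 = 6 bars.
6 (basic form) + 1 (introduction) + 3 (link) + 2 (cadential extension) = 12.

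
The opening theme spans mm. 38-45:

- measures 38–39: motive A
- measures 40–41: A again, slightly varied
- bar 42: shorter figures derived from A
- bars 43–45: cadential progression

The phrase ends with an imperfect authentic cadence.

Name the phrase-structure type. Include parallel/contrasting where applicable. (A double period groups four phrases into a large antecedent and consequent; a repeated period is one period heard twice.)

sentence

Basic idea (mm. 38–39) + its repetition (measures 40-41) form the presentation; fragmentation and cadence (bars 42–45) form the continuation — the 8-bar whole is a sentence.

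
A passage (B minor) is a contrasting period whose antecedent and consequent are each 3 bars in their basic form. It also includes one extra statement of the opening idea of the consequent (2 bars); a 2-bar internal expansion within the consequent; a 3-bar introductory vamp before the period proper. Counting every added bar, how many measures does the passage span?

Basic contrasting period: 3 + 3 = 6 bars.
6 (basic form) + 2 (extra statement) + 2 (internal expansion) + 3 (introduction) = 13.

13 measures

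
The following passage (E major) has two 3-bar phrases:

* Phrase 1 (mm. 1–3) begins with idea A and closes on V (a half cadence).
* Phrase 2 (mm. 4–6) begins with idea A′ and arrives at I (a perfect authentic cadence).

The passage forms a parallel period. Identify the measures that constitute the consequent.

The antecedent is the phrase ending with the weaker cadence (half cadence, phrase 1) and the consequent the one ending more conclusively (perfect authentic cadence, phrase 2); the consequent is mm. 4-6.

measures 4–6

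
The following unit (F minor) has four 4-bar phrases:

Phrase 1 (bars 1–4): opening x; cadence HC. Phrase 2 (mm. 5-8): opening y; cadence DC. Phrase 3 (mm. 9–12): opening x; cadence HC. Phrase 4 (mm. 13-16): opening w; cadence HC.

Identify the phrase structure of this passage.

phrase group

Phrase 4 ends with a half cadence, no stronger than phrase 2's deceptive cadence, so the four phrases do not form a double period; nor do phrases 3–4 duplicate 1–2, so it is not a repeated period. With no phrase reaching a conclusive cadence, the passage is a phrase group.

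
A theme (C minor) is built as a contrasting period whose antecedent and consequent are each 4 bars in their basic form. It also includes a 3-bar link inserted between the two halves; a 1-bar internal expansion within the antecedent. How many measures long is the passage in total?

Basic contrasting period: 4 + 4 = 8 bars.
8 (basic form) + 3 (link) + 1 (internal expansion) = 12.

12 measures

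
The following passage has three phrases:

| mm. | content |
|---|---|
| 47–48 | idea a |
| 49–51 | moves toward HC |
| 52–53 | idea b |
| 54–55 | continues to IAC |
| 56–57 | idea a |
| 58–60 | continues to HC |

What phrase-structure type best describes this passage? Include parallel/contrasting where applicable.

The final phrase closes with a half cadence, which is not stronger than the preceding imperfect authentic cadence; the 3 phrases lack an overall antecedent–consequent design and so form a phrase group.

phrase group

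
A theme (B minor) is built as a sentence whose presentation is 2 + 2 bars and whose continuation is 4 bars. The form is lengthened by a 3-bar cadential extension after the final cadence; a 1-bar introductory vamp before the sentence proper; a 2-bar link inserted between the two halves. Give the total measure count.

Basic sentence: 2 + 2 + 4 = 8 bars.
8 (basic form) + 3 (cadential extension) + 1 (introduction) + 2 (link) = 14.

14 measures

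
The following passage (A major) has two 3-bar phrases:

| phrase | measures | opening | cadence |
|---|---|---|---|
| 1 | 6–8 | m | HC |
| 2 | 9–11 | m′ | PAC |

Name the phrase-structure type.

parallel period

Phrase 1 ends with a half cadence (weaker) and phrase 2 with a perfect authentic cadence (stronger): antecedent + consequent = a period.
The two phrases open with the same material (m / m′), so the period is parallel.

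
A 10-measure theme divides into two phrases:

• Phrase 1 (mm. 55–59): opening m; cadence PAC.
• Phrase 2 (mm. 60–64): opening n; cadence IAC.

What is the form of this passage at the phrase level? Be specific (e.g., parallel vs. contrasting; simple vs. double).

phrase group

The second phrase closes with an imperfect authentic cadence, which is not stronger than the first phrase's perfect authentic cadence; without a weak→strong cadential pair there is no antecedent–consequent relationship, so this is a phrase group rather than a period.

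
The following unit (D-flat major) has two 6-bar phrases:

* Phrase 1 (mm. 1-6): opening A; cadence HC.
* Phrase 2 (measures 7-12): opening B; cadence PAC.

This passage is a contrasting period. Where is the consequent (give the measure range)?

The antecedent is the phrase ending with the weaker cadence (half cadence, phrase 1) and the consequent the one ending more conclusively (perfect authentic cadence, phrase 2); the consequent is measures 7–12.

measures 7–12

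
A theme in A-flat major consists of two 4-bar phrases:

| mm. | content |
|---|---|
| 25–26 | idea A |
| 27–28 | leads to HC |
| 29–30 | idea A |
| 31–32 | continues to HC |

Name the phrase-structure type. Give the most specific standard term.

Both phrases have the same opening (A) and the same cadence (half cadence): the second is a restatement, not a consequent, so this is a repeated phrase rather than a period.

repeated phrase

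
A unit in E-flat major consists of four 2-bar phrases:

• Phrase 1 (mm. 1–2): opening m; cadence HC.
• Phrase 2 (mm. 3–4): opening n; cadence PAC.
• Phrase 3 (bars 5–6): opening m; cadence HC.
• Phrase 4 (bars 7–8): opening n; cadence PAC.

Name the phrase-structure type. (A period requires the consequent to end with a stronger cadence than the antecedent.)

repeated period

The cadence pattern HC–PAC–HC–PAC is weak–strong twice, and phrases 3–4 restate phrases 1–2: a period heard twice, not a double period (which would end weakly at phrase 2).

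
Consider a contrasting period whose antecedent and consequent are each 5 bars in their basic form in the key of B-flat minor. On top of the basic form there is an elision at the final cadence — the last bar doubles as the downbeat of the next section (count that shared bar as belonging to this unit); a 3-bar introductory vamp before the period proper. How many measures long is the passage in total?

13 measures

Basic contrasting period: 5 + 5 = 10 bars.
10 (basic form) + 3 (introduction) = 13.
The elision shares a bar with the next section but does not change this unit's count.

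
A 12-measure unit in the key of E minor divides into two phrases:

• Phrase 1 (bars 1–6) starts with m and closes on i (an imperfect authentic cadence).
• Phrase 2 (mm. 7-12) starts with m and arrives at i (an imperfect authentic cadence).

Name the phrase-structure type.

Both phrases have the same opening (m) and the same cadence (imperfect authentic cadence): the second is a restatement, not a consequent, so this is a repeated phrase rather than a period.

repeated phrase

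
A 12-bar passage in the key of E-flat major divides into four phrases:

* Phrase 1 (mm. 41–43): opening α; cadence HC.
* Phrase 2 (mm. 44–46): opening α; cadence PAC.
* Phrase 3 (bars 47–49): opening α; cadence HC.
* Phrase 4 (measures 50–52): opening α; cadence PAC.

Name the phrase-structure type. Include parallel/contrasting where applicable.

The cadence pattern HC–PAC–HC–PAC is weak–strong twice, and phrases 3–4 restate phrases 1–2: a period heard twice, not a double period (which would end weakly at phrase 2).

repeated period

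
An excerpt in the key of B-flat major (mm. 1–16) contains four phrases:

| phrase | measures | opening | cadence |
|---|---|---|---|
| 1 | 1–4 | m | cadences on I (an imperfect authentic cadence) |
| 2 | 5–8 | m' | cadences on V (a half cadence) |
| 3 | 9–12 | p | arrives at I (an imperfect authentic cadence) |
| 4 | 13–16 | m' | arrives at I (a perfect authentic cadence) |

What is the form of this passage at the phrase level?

contrasting double period

Four phrases in two halves: the first half (mm. 1–8) ends with a half cadence, the second (mm. 9-16) with a perfect authentic cadence — a large antecedent–consequent pair, i.e. a double period.
Phrase 3 begins with different material from phrase 1, making it contrasting.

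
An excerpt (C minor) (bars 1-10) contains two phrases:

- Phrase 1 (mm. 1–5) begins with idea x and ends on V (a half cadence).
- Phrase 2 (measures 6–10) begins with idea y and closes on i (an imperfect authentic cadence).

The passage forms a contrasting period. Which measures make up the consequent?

The antecedent is the phrase ending with the weaker cadence (half cadence, phrase 1) and the consequent the one ending more conclusively (imperfect authentic cadence, phrase 2); the consequent is measures 6–10.

measures 6–10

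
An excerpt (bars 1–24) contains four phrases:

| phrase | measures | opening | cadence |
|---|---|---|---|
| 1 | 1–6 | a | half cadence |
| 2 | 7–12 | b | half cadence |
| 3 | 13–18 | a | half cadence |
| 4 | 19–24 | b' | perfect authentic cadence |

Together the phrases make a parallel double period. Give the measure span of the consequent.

In a double period the first pair of phrases (ending half cadence) is the large antecedent and the second pair (ending perfect authentic cadence) is the large consequent; the consequent is measures 13–24.

measures 13–24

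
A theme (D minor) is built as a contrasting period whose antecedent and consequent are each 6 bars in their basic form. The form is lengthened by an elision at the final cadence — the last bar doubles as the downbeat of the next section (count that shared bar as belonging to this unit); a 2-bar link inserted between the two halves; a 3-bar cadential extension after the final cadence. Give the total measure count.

Basic contrasting period: 6 + 6 = 12 bars.
12 (basic form) + 2 (link) + 3 (cadential extension) = 17.
The elision shares a bar with the next section but does not change this unit's count.

17 measures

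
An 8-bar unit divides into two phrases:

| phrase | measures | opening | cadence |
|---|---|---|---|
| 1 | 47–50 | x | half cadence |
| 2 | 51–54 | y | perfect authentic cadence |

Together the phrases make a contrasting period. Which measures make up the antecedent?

The phrase ending with the weaker cadence (half cadence) is the antecedent; the one ending more conclusively (perfect authentic cadence) is the consequent. The antecedent is measures 47–50.

measures 47–50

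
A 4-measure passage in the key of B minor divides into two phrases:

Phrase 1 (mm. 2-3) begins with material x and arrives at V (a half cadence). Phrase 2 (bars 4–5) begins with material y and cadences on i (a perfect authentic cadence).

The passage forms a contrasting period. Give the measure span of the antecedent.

The antecedent is the phrase ending with the weaker cadence (half cadence, phrase 1) and the consequent the one ending more conclusively (perfect authentic cadence, phrase 2); the antecedent is measures 2–3.

measures 2–3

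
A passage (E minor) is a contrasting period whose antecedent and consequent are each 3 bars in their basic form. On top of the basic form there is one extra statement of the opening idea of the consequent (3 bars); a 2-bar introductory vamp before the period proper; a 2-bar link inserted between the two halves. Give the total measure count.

13 measures

Basic contrasting period: 3 + 3 = 6 bars.
6 (basic form) + 3 (extra statement) + 2 (introduction) + 2 (link) = 13.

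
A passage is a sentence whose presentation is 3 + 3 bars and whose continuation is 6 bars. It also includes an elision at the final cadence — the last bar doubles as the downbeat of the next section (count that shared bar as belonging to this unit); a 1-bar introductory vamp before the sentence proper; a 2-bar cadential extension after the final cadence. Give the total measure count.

15 measures

Basic sentence: 3 + 3 + 6 = 12 bars.
12 (basic form) + 1 (introduction) + 2 (cadential extension) = 15.
The elision shares a bar with the next section but does not change this unit's count.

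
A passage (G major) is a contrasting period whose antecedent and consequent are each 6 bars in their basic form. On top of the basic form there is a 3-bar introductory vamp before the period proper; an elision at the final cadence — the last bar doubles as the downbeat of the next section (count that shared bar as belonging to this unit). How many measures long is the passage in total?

Basic contrasting period: 6 + 6 = 12 bars.
12 (basic form) + 3 (introduction) = 15.
The elision shares a bar with the next section but does not change this unit's count.

15 measures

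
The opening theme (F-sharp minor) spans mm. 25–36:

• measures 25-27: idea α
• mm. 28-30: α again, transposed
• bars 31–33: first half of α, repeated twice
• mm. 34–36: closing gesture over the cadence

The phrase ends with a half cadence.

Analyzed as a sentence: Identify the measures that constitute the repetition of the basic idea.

measures 28–30

The presentation of a sentence is the basic idea (mm. 25–27) plus its repetition (measures 28–30); the repetition of the basic idea is therefore mm. 28-30.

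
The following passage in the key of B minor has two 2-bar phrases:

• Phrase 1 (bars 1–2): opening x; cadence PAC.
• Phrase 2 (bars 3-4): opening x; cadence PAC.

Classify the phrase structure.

repeated phrase

Both phrases have the same opening (x) and the same cadence (perfect authentic cadence): the second is a restatement, not a consequent, so this is a repeated phrase rather than a period.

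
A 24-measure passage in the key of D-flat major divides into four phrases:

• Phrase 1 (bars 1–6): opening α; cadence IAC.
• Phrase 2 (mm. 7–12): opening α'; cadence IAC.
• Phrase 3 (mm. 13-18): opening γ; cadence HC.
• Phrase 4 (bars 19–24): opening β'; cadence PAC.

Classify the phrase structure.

Four phrases in two halves: the first half (mm. 1–12) ends with an imperfect authentic cadence, the second (mm. 13-24) with a perfect authentic cadence — a large antecedent–consequent pair, i.e. a double period.
Phrase 3 begins with different material from phrase 1, making it contrasting.

contrasting double period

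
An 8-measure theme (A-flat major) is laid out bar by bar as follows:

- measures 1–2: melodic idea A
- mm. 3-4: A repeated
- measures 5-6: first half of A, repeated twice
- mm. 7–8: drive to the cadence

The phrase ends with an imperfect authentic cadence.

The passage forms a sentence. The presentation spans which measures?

The presentation of a sentence is the basic idea (mm. 1-2) plus its repetition (mm. 3–4); the presentation is therefore measures 1–4.

measures 1–4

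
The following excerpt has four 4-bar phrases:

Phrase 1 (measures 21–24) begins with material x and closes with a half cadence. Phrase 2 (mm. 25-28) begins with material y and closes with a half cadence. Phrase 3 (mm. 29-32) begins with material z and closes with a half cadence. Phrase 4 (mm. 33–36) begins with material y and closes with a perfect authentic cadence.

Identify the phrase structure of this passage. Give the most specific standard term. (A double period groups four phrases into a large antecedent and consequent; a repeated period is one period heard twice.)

contrasting double period

Four phrases in two halves: the first half (mm. 21–28) ends with a half cadence, the second (bars 29–36) with a perfect authentic cadence — a large antecedent–consequent pair, i.e. a double period.
Phrase 3 begins with different material from phrase 1, making it contrasting.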